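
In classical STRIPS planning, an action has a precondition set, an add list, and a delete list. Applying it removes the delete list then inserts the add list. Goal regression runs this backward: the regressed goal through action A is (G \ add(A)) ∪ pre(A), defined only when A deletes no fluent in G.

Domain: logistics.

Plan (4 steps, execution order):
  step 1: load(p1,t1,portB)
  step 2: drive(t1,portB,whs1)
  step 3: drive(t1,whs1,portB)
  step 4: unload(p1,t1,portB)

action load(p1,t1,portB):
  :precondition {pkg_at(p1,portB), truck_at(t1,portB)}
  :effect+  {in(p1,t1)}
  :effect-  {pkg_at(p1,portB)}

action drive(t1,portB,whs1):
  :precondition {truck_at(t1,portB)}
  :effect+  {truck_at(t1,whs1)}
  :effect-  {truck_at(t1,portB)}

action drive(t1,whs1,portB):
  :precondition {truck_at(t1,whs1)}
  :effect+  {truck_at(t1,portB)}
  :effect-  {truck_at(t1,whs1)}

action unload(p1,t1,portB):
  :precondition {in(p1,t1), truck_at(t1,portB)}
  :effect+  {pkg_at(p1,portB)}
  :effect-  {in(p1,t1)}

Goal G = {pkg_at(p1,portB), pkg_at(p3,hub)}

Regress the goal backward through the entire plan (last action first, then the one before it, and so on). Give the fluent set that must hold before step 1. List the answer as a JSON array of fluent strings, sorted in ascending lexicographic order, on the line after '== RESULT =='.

Regress step by step:
  through step 4 (unload(p1,t1,portB)): drop {pkg_at(p1,portB)}, keep {pkg_at(p3,hub)}, require {in(p1,t1), truck_at(t1,portB)}
    → {in(p1,t1), pkg_at(p3,hub), truck_at(t1,portB)}
  through step 3 (drive(t1,whs1,portB)): drop {truck_at(t1,portB)}, keep {in(p1,t1), pkg_at(p3,hub)}, require {truck_at(t1,whs1)}
    → {in(p1,t1), pkg_at(p3,hub), truck_at(t1,whs1)}
  through step 2 (drive(t1,portB,whs1)): drop {truck_at(t1,whs1)}, keep {in(p1,t1), pkg_at(p3,hub)}, require {truck_at(t1,portB)}
    → {in(p1,t1), pkg_at(p3,hub), truck_at(t1,portB)}
  through step 1 (load(p1,t1,portB)): drop {in(p1,t1)}, keep {pkg_at(p3,hub), truck_at(t1,portB)}, require {pkg_at(p1,portB), truck_at(t1,portB)}
    → {pkg_at(p1,portB), pkg_at(p3,hub), truck_at(t1,portB)}

== RESULT ==
["pkg_at(p1,portB)", "pkg_at(p3,hub)", "truck_at(t1,portB)"]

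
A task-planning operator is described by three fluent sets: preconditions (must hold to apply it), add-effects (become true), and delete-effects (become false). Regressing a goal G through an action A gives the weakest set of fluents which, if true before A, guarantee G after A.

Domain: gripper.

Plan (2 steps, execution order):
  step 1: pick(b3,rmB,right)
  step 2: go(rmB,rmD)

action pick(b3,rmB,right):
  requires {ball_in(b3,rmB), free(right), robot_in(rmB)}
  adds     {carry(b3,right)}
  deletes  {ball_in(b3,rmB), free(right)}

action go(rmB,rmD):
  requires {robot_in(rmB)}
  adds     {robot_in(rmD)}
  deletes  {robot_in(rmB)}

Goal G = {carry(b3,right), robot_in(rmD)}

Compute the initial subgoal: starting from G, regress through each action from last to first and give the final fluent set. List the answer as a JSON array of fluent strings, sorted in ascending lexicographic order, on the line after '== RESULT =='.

Work backward from the goal:
  through step 2 (go(rmB,rmD)): drop {robot_in(rmD)}, keep {carry(b3,right)}, require {robot_in(rmB)}
    → {carry(b3,right), robot_in(rmB)}
  through step 1 (pick(b3,rmB,right)): drop {carry(b3,right)}, keep {robot_in(rmB)}, require {ball_in(b3,rmB), free(right), robot_in(rmB)}
    → {ball_in(b3,rmB), free(right), robot_in(rmB)}

== RESULT ==
["ball_in(b3,rmB)", "free(right)", "robot_in(rmB)"]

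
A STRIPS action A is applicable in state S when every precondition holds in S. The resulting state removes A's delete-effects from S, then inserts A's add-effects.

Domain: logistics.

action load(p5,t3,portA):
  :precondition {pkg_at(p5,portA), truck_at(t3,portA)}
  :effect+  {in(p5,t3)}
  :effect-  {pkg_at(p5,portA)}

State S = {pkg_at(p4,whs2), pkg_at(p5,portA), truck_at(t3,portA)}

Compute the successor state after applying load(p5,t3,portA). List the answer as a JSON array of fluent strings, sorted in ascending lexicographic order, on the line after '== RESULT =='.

Compute (S \ del) ∪ add:
  pre ⊆ S: {pkg_at(p5,portA), truck_at(t3,portA)} ⊆ S  — applicable
  S \ del = {pkg_at(p4,whs2), truck_at(t3,portA)}
  ∪ add   = {in(p5,t3), pkg_at(p4,whs2), truck_at(t3,portA)}

== RESULT ==
["in(p5,t3)", "pkg_at(p4,whs2)", "truck_at(t3,portA)"]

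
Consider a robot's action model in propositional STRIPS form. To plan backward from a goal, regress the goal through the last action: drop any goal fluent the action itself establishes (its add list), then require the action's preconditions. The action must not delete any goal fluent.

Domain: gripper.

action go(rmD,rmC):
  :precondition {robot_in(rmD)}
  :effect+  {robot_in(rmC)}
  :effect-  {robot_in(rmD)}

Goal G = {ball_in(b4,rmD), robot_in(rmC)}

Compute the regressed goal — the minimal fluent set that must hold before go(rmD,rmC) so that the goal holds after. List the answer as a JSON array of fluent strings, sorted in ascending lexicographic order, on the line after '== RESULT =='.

Compute (G \ add) ∪ pre:
  G ∩ del = {}  (empty — regression defined)
  G \ add = {ball_in(b4,rmD), robot_in(rmC)} \ {robot_in(rmC)} = {ball_in(b4,rmD)}
  ∪ pre   = {ball_in(b4,rmD)} ∪ {robot_in(rmD)}
          = {ball_in(b4,rmD), robot_in(rmD)}

== RESULT ==
["ball_in(b4,rmD)", "robot_in(rmD)"]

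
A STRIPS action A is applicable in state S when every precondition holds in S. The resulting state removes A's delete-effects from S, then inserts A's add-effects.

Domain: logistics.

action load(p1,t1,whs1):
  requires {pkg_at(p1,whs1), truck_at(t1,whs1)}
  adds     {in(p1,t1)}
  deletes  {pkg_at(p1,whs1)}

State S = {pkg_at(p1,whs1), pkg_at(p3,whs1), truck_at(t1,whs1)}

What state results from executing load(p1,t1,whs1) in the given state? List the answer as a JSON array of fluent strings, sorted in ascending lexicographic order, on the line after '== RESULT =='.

Progress:
  pre ⊆ S: {pkg_at(p1,whs1), truck_at(t1,whs1)} ⊆ S  — applicable
  S \ del = {pkg_at(p3,whs1), truck_at(t1,whs1)}
  ∪ add   = {in(p1,t1), pkg_at(p3,whs1), truck_at(t1,whs1)}

== RESULT ==
["in(p1,t1)", "pkg_at(p3,whs1)", "truck_at(t1,whs1)"]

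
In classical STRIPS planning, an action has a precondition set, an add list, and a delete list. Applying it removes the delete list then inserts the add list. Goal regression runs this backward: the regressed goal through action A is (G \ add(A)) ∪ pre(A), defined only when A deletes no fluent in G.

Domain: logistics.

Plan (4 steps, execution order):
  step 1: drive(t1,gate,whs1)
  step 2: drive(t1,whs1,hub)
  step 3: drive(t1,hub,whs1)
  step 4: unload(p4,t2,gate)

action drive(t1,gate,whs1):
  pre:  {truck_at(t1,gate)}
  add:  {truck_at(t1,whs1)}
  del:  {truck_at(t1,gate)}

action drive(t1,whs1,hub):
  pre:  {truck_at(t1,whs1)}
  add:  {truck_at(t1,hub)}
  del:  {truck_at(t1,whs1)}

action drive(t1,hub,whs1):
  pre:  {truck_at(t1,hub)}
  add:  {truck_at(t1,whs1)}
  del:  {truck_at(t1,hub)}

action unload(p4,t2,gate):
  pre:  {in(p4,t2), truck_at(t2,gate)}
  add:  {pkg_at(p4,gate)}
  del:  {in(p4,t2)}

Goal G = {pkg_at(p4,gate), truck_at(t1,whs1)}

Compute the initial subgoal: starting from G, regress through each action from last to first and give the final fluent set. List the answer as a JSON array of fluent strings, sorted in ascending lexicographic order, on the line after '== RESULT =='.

Work backward from the goal:
  through step 4 (unload(p4,t2,gate)): drop {pkg_at(p4,gate)}, keep {truck_at(t1,whs1)}, require {in(p4,t2), truck_at(t2,gate)}
    → {in(p4,t2), truck_at(t1,whs1), truck_at(t2,gate)}
  through step 3 (drive(t1,hub,whs1)): drop {truck_at(t1,whs1)}, keep {in(p4,t2), truck_at(t2,gate)}, require {truck_at(t1,hub)}
    → {in(p4,t2), truck_at(t1,hub), truck_at(t2,gate)}
  through step 2 (drive(t1,whs1,hub)): drop {truck_at(t1,hub)}, keep {in(p4,t2), truck_at(t2,gate)}, require {truck_at(t1,whs1)}
    → {in(p4,t2), truck_at(t1,whs1), truck_at(t2,gate)}
  through step 1 (drive(t1,gate,whs1)): drop {truck_at(t1,whs1)}, keep {in(p4,t2), truck_at(t2,gate)}, require {truck_at(t1,gate)}
    → {in(p4,t2), truck_at(t1,gate), truck_at(t2,gate)}

== RESULT ==
["in(p4,t2)", "truck_at(t1,gate)", "truck_at(t2,gate)"]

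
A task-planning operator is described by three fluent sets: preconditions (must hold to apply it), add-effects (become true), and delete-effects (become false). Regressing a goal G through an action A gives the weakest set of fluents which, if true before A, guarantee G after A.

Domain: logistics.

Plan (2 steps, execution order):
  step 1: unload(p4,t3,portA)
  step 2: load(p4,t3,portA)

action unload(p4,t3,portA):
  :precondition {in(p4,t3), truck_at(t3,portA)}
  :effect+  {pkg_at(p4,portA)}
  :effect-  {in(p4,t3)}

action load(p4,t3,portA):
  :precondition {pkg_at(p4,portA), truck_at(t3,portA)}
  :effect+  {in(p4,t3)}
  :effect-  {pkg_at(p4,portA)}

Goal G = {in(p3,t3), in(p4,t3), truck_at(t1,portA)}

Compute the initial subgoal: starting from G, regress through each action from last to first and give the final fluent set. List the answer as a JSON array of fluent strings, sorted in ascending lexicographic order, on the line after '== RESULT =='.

Regress step by step:
  through step 2 (load(p4,t3,portA)): drop {in(p4,t3)}, keep {in(p3,t3), truck_at(t1,portA)}, require {pkg_at(p4,portA), truck_at(t3,portA)}
    → {in(p3,t3), pkg_at(p4,portA), truck_at(t1,portA), truck_at(t3,portA)}
  through step 1 (unload(p4,t3,portA)): drop {pkg_at(p4,portA)}, keep {in(p3,t3), truck_at(t1,portA), truck_at(t3,portA)}, require {in(p4,t3), truck_at(t3,portA)}
    → {in(p3,t3), in(p4,t3), truck_at(t1,portA), truck_at(t3,portA)}

== RESULT ==
["in(p3,t3)", "in(p4,t3)", "truck_at(t1,portA)", "truck_at(t3,portA)"]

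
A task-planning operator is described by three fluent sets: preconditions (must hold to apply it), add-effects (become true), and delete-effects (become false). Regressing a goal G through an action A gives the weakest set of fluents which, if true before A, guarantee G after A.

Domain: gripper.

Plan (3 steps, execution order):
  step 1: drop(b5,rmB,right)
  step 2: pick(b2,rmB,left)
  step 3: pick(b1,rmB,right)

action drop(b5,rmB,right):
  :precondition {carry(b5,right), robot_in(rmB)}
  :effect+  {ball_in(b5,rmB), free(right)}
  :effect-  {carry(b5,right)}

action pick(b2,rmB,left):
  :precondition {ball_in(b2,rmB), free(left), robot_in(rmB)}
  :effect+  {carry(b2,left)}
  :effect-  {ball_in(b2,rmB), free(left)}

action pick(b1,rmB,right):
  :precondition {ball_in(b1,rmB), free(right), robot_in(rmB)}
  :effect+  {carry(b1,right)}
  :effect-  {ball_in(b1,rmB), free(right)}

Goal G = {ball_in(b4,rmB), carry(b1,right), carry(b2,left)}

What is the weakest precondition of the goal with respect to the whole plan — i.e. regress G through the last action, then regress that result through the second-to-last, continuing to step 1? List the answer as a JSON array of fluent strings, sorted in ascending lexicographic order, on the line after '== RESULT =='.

Regress step by step:
  through step 3 (pick(b1,rmB,right)): drop {carry(b1,right)}, keep {ball_in(b4,rmB), carry(b2,left)}, require {ball_in(b1,rmB), free(right), robot_in(rmB)}
    → {ball_in(b1,rmB), ball_in(b4,rmB), carry(b2,left), free(right), robot_in(rmB)}
  through step 2 (pick(b2,rmB,left)): drop {carry(b2,left)}, keep {ball_in(b1,rmB), ball_in(b4,rmB), free(right), robot_in(rmB)}, require {ball_in(b2,rmB), free(left), robot_in(rmB)}
    → {ball_in(b1,rmB), ball_in(b2,rmB), ball_in(b4,rmB), free(left), free(right), robot_in(rmB)}
  through step 1 (drop(b5,rmB,right)): drop {free(right)}, keep {ball_in(b1,rmB), ball_in(b2,rmB), ball_in(b4,rmB), free(left), robot_in(rmB)}, require {carry(b5,right), robot_in(rmB)}
    → {ball_in(b1,rmB), ball_in(b2,rmB), ball_in(b4,rmB), carry(b5,right), free(left), robot_in(rmB)}

== RESULT ==
["ball_in(b1,rmB)", "ball_in(b2,rmB)", "ball_in(b4,rmB)", "carry(b5,right)", "free(left)", "robot_in(rmB)"]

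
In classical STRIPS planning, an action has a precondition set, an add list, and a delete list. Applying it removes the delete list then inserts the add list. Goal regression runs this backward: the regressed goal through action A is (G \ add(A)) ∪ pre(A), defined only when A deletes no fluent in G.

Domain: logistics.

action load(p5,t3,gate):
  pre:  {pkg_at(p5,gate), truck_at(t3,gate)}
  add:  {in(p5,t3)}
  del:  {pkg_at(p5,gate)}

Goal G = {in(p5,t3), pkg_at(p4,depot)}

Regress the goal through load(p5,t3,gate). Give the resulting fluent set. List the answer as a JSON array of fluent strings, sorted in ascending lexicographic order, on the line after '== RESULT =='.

Compute (G \ add) ∪ pre:
  G ∩ del = {}  (empty — regression defined)
  G \ add = {in(p5,t3), pkg_at(p4,depot)} \ {in(p5,t3)} = {pkg_at(p4,depot)}
  ∪ pre   = {pkg_at(p4,depot)} ∪ {pkg_at(p5,gate), truck_at(t3,gate)}
          = {pkg_at(p4,depot), pkg_at(p5,gate), truck_at(t3,gate)}

== RESULT ==
["pkg_at(p4,depot)", "pkg_at(p5,gate)", "truck_at(t3,gate)"]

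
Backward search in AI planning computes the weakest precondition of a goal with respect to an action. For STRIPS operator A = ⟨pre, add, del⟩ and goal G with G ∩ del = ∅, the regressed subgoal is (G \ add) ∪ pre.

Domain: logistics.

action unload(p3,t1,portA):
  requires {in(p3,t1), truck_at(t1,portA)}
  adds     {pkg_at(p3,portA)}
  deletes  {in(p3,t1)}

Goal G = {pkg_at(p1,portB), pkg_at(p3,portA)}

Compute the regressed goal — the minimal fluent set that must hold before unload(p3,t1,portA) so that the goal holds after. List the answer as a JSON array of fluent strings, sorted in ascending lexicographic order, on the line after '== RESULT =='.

Regress:
  G ∩ del = {}  (empty — regression defined)
  G \ add = {pkg_at(p1,portB), pkg_at(p3,portA)} \ {pkg_at(p3,portA)} = {pkg_at(p1,portB)}
  ∪ pre   = {pkg_at(p1,portB)} ∪ {in(p3,t1), truck_at(t1,portA)}
          = {in(p3,t1), pkg_at(p1,portB), truck_at(t1,portA)}

== RESULT ==
["in(p3,t1)", "pkg_at(p1,portB)", "truck_at(t1,portA)"]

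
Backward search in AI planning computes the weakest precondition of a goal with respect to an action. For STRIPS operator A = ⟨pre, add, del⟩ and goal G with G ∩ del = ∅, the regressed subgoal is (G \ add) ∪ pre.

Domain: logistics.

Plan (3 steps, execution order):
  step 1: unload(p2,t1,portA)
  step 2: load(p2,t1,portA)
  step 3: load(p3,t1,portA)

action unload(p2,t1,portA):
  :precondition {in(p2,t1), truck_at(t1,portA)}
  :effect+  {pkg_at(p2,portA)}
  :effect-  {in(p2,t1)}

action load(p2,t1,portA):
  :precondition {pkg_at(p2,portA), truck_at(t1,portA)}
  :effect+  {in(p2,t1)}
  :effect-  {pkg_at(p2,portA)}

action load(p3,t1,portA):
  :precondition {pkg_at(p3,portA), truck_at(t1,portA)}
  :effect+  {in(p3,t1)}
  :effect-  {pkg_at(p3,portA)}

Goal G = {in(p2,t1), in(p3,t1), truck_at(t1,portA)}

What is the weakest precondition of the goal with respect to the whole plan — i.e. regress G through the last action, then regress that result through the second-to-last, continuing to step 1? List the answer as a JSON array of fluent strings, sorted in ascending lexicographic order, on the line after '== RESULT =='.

Work backward from the goal:
  through step 3 (load(p3,t1,portA)): drop {in(p3,t1)}, keep {in(p2,t1), truck_at(t1,portA)}, require {pkg_at(p3,portA), truck_at(t1,portA)}
    → {in(p2,t1), pkg_at(p3,portA), truck_at(t1,portA)}
  through step 2 (load(p2,t1,portA)): drop {in(p2,t1)}, keep {pkg_at(p3,portA), truck_at(t1,portA)}, require {pkg_at(p2,portA), truck_at(t1,portA)}
    → {pkg_at(p2,portA), pkg_at(p3,portA), truck_at(t1,portA)}
  through step 1 (unload(p2,t1,portA)): drop {pkg_at(p2,portA)}, keep {pkg_at(p3,portA), truck_at(t1,portA)}, require {in(p2,t1), truck_at(t1,portA)}
    → {in(p2,t1), pkg_at(p3,portA), truck_at(t1,portA)}

== RESULT ==
["in(p2,t1)", "pkg_at(p3,portA)", "truck_at(t1,portA)"]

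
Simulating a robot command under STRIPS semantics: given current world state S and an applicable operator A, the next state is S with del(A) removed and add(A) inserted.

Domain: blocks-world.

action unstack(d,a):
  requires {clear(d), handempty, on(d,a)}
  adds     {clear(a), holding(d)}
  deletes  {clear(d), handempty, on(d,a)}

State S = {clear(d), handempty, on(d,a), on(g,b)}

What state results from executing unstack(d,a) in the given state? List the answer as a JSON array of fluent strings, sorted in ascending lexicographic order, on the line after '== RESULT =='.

Compute (S \ del) ∪ add:
  pre ⊆ S: {clear(d), handempty, on(d,a)} ⊆ S  — applicable
  S \ del = {on(g,b)}
  ∪ add   = {clear(a), holding(d), on(g,b)}

== RESULT ==
["clear(a)", "holding(d)", "on(g,b)"]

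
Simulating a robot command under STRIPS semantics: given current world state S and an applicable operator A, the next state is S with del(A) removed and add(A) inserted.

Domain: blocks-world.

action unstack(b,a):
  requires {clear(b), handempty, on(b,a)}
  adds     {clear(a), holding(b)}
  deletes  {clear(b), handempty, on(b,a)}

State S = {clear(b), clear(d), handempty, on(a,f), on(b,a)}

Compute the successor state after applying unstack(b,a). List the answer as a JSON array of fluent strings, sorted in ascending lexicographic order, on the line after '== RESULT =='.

Compute (S \ del) ∪ add:
  pre ⊆ S: {clear(b), handempty, on(b,a)} ⊆ S  — applicable
  S \ del = {clear(d), on(a,f)}
  ∪ add   = {clear(a), clear(d), holding(b), on(a,f)}

== RESULT ==
["clear(a)", "clear(d)", "holding(b)", "on(a,f)"]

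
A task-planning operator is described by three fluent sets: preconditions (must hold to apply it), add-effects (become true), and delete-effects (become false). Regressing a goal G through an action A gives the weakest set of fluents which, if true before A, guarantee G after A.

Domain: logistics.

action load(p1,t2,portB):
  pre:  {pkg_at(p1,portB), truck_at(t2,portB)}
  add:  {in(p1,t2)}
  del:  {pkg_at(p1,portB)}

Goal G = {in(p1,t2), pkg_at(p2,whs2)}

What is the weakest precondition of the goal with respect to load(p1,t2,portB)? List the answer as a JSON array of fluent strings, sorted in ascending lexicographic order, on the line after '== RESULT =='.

Regress:
  G ∩ del = {}  (empty — regression defined)
  G \ add = {in(p1,t2), pkg_at(p2,whs2)} \ {in(p1,t2)} = {pkg_at(p2,whs2)}
  ∪ pre   = {pkg_at(p2,whs2)} ∪ {pkg_at(p1,portB), truck_at(t2,portB)}
          = {pkg_at(p1,portB), pkg_at(p2,whs2), truck_at(t2,portB)}

== RESULT ==
["pkg_at(p1,portB)", "pkg_at(p2,whs2)", "truck_at(t2,portB)"]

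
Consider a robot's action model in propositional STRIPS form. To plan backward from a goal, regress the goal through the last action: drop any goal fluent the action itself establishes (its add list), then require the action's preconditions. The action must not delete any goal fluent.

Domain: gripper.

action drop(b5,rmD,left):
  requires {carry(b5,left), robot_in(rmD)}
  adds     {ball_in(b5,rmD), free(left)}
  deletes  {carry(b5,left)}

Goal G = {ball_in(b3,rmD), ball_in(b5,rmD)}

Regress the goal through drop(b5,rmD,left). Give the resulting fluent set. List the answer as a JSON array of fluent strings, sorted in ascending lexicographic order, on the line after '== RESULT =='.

Regress:
  G ∩ del = {}  (empty — regression defined)
  G \ add = {ball_in(b3,rmD), ball_in(b5,rmD)} \ {ball_in(b5,rmD), free(left)} = {ball_in(b3,rmD)}
  ∪ pre   = {ball_in(b3,rmD)} ∪ {carry(b5,left), robot_in(rmD)}
          = {ball_in(b3,rmD), carry(b5,left), robot_in(rmD)}

== RESULT ==
["ball_in(b3,rmD)", "carry(b5,left)", "robot_in(rmD)"]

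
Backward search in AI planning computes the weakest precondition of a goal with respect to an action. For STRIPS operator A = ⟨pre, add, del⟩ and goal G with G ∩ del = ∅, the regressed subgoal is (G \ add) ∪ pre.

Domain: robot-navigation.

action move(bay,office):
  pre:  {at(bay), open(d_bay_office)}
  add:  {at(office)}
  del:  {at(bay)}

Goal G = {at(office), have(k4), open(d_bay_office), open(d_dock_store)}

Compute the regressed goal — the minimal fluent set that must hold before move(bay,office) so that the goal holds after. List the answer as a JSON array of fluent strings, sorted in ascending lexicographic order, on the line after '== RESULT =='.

Regress:
  G ∩ del = {}  (empty — regression defined)
  G \ add = {at(office), have(k4), open(d_bay_office), open(d_dock_store)} \ {at(office)} = {have(k4), open(d_bay_office), open(d_dock_store)}
  ∪ pre   = {have(k4), open(d_bay_office), open(d_dock_store)} ∪ {at(bay), open(d_bay_office)}
          = {at(bay), have(k4), open(d_bay_office), open(d_dock_store)}

== RESULT ==
["at(bay)", "have(k4)", "open(d_bay_office)", "open(d_dock_store)"]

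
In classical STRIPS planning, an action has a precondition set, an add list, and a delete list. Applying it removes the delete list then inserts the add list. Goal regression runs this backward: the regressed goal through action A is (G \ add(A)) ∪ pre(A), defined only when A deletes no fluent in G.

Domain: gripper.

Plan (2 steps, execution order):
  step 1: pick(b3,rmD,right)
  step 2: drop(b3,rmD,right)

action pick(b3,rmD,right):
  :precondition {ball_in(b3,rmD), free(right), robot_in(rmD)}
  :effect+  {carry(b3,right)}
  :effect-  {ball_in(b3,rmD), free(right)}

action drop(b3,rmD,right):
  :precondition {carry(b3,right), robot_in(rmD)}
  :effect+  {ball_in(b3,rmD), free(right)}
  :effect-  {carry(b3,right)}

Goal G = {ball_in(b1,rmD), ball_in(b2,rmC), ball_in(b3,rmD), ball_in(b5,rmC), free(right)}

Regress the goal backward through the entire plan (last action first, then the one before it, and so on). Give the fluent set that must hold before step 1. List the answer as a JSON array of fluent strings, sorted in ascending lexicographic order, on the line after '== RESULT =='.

Regress step by step:
  through step 2 (drop(b3,rmD,right)): drop {ball_in(b3,rmD), free(right)}, keep {ball_in(b1,rmD), ball_in(b2,rmC), ball_in(b5,rmC)}, require {carry(b3,right), robot_in(rmD)}
    → {ball_in(b1,rmD), ball_in(b2,rmC), ball_in(b5,rmC), carry(b3,right), robot_in(rmD)}
  through step 1 (pick(b3,rmD,right)): drop {carry(b3,right)}, keep {ball_in(b1,rmD), ball_in(b2,rmC), ball_in(b5,rmC), robot_in(rmD)}, require {ball_in(b3,rmD), free(right), robot_in(rmD)}
    → {ball_in(b1,rmD), ball_in(b2,rmC), ball_in(b3,rmD), ball_in(b5,rmC), free(right), robot_in(rmD)}

== RESULT ==
["ball_in(b1,rmD)", "ball_in(b2,rmC)", "ball_in(b3,rmD)", "ball_in(b5,rmC)", "free(right)", "robot_in(rmD)"]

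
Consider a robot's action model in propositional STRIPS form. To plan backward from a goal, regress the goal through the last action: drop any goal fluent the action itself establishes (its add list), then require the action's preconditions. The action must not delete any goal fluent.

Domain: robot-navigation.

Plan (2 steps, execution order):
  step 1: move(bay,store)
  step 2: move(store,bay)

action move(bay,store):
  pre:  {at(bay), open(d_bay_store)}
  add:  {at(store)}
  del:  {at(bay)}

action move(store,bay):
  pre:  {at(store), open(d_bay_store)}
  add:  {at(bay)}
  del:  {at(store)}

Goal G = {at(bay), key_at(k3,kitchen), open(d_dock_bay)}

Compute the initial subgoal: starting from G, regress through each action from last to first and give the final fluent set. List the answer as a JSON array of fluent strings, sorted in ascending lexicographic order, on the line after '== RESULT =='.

Work backward from the goal:
  through step 2 (move(store,bay)): drop {at(bay)}, keep {key_at(k3,kitchen), open(d_dock_bay)}, require {at(store), open(d_bay_store)}
    → {at(store), key_at(k3,kitchen), open(d_bay_store), open(d_dock_bay)}
  through step 1 (move(bay,store)): drop {at(store)}, keep {key_at(k3,kitchen), open(d_bay_store), open(d_dock_bay)}, require {at(bay), open(d_bay_store)}
    → {at(bay), key_at(k3,kitchen), open(d_bay_store), open(d_dock_bay)}

== RESULT ==
["at(bay)", "key_at(k3,kitchen)", "open(d_bay_store)", "open(d_dock_bay)"]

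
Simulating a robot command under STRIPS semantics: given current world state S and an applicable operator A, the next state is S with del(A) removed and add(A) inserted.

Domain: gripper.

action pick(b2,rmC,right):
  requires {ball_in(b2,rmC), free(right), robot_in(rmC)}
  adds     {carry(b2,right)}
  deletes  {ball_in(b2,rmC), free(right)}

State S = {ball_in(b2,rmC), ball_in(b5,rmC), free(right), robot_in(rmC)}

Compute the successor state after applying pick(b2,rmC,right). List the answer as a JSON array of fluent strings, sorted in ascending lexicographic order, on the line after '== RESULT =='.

Progress:
  pre ⊆ S: {ball_in(b2,rmC), free(right), robot_in(rmC)} ⊆ S  — applicable
  S \ del = {ball_in(b5,rmC), robot_in(rmC)}
  ∪ add   = {ball_in(b5,rmC), carry(b2,right), robot_in(rmC)}

== RESULT ==
["ball_in(b5,rmC)", "carry(b2,right)", "robot_in(rmC)"]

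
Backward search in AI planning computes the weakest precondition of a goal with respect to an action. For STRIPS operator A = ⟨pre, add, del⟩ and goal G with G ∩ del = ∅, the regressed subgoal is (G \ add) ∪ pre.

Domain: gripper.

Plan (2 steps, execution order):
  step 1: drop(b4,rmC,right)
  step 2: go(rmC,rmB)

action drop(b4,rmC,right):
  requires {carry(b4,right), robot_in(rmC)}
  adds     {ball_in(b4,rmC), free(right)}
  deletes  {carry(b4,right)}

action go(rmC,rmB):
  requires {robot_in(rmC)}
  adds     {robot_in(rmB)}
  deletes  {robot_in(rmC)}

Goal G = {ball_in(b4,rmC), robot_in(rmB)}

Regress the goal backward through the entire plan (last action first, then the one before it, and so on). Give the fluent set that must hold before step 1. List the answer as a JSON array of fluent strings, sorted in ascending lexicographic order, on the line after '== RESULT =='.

Work backward from the goal:
  through step 2 (go(rmC,rmB)): drop {robot_in(rmB)}, keep {ball_in(b4,rmC)}, require {robot_in(rmC)}
    → {ball_in(b4,rmC), robot_in(rmC)}
  through step 1 (drop(b4,rmC,right)): drop {ball_in(b4,rmC)}, keep {robot_in(rmC)}, require {carry(b4,right), robot_in(rmC)}
    → {carry(b4,right), robot_in(rmC)}

== RESULT ==
["carry(b4,right)", "robot_in(rmC)"]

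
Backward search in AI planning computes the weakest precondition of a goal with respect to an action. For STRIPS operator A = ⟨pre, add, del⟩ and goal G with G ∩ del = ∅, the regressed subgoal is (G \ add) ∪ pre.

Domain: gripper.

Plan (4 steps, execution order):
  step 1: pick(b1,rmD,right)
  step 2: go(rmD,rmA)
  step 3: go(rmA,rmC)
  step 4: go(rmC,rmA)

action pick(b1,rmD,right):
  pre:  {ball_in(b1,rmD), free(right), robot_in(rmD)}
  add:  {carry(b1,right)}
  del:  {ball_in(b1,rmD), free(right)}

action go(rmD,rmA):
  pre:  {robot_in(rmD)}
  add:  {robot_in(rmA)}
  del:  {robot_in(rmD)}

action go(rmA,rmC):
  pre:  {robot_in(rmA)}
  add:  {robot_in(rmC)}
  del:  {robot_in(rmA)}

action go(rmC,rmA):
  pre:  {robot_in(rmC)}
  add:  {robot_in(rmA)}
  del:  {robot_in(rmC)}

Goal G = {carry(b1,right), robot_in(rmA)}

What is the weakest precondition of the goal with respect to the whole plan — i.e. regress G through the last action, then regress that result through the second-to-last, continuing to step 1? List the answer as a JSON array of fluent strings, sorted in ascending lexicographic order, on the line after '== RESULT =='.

Regress step by step:
  through step 4 (go(rmC,rmA)): drop {robot_in(rmA)}, keep {carry(b1,right)}, require {robot_in(rmC)}
    → {carry(b1,right), robot_in(rmC)}
  through step 3 (go(rmA,rmC)): drop {robot_in(rmC)}, keep {carry(b1,right)}, require {robot_in(rmA)}
    → {carry(b1,right), robot_in(rmA)}
  through step 2 (go(rmD,rmA)): drop {robot_in(rmA)}, keep {carry(b1,right)}, require {robot_in(rmD)}
    → {carry(b1,right), robot_in(rmD)}
  through step 1 (pick(b1,rmD,right)): drop {carry(b1,right)}, keep {robot_in(rmD)}, require {ball_in(b1,rmD), free(right), robot_in(rmD)}
    → {ball_in(b1,rmD), free(right), robot_in(rmD)}

== RESULT ==
["ball_in(b1,rmD)", "free(right)", "robot_in(rmD)"]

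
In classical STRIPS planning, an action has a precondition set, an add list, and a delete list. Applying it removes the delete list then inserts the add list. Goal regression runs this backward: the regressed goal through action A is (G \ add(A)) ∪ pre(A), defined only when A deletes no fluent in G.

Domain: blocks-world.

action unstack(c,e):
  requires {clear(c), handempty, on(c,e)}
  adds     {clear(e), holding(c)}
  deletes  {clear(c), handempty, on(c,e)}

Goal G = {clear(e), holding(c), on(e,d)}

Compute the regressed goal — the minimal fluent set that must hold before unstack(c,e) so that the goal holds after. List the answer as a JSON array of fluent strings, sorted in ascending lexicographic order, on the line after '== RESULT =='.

Regress:
  G ∩ del = {}  (empty — regression defined)
  G \ add = {clear(e), holding(c), on(e,d)} \ {clear(e), holding(c)} = {on(e,d)}
  ∪ pre   = {on(e,d)} ∪ {clear(c), handempty, on(c,e)}
          = {clear(c), handempty, on(c,e), on(e,d)}

== RESULT ==
["clear(c)", "handempty", "on(c,e)", "on(e,d)"]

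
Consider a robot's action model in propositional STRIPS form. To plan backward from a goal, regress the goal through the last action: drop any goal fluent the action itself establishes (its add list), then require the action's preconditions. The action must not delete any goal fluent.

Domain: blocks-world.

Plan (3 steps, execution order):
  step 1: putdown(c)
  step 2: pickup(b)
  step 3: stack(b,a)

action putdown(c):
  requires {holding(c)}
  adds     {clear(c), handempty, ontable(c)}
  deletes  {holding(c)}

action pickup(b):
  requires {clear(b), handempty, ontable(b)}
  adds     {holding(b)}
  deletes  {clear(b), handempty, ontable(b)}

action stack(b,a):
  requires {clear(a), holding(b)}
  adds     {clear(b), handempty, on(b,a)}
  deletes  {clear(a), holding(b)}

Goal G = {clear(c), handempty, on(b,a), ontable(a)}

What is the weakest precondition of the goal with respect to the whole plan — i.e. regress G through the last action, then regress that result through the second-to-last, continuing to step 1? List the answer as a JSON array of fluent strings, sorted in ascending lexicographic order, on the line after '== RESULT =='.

Regress step by step:
  through step 3 (stack(b,a)): drop {handempty, on(b,a)}, keep {clear(c), ontable(a)}, require {clear(a), holding(b)}
    → {clear(a), clear(c), holding(b), ontable(a)}
  through step 2 (pickup(b)): drop {holding(b)}, keep {clear(a), clear(c), ontable(a)}, require {clear(b), handempty, ontable(b)}
    → {clear(a), clear(b), clear(c), handempty, ontable(a), ontable(b)}
  through step 1 (putdown(c)): drop {clear(c), handempty}, keep {clear(a), clear(b), ontable(a), ontable(b)}, require {holding(c)}
    → {clear(a), clear(b), holding(c), ontable(a), ontable(b)}

== RESULT ==
["clear(a)", "clear(b)", "holding(c)", "ontable(a)", "ontable(b)"]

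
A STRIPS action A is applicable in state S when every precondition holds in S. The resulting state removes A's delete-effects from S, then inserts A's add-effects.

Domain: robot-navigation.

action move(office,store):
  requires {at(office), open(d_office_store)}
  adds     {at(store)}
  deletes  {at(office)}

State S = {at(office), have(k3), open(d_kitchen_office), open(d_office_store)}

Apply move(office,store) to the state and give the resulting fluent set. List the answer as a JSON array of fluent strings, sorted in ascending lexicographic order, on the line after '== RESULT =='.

Compute (S \ del) ∪ add:
  pre ⊆ S: {at(office), open(d_office_store)} ⊆ S  — applicable
  S \ del = {have(k3), open(d_kitchen_office), open(d_office_store)}
  ∪ add   = {at(store), have(k3), open(d_kitchen_office), open(d_office_store)}

== RESULT ==
["at(store)", "have(k3)", "open(d_kitchen_office)", "open(d_office_store)"]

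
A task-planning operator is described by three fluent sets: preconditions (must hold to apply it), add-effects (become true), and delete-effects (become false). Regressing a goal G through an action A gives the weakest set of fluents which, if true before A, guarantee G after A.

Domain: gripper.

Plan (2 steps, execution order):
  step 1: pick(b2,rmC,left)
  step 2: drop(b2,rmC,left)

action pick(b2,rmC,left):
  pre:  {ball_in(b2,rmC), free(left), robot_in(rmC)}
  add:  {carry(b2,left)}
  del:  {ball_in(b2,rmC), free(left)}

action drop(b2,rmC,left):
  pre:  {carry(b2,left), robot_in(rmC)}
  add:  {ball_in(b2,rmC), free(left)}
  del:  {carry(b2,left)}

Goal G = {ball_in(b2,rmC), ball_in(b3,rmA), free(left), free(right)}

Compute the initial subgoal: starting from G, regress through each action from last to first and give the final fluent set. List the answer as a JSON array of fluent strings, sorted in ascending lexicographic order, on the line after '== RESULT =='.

Regress step by step:
  through step 2 (drop(b2,rmC,left)): drop {ball_in(b2,rmC), free(left)}, keep {ball_in(b3,rmA), free(right)}, require {carry(b2,left), robot_in(rmC)}
    → {ball_in(b3,rmA), carry(b2,left), free(right), robot_in(rmC)}
  through step 1 (pick(b2,rmC,left)): drop {carry(b2,left)}, keep {ball_in(b3,rmA), free(right), robot_in(rmC)}, require {ball_in(b2,rmC), free(left), robot_in(rmC)}
    → {ball_in(b2,rmC), ball_in(b3,rmA), free(left), free(right), robot_in(rmC)}

== RESULT ==
["ball_in(b2,rmC)", "ball_in(b3,rmA)", "free(left)", "free(right)", "robot_in(rmC)"]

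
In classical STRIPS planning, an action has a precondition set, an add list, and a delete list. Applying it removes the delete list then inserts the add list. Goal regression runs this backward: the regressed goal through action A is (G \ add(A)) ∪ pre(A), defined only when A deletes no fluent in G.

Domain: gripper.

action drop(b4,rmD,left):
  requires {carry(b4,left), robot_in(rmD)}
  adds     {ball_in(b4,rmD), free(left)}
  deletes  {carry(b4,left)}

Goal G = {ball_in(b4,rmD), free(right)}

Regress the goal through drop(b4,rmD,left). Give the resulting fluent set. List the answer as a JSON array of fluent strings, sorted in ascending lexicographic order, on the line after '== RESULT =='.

Regress:
  G ∩ del = {}  (empty — regression defined)
  G \ add = {ball_in(b4,rmD), free(right)} \ {ball_in(b4,rmD), free(left)} = {free(right)}
  ∪ pre   = {free(right)} ∪ {carry(b4,left), robot_in(rmD)}
          = {carry(b4,left), free(right), robot_in(rmD)}

== RESULT ==
["carry(b4,left)", "free(right)", "robot_in(rmD)"]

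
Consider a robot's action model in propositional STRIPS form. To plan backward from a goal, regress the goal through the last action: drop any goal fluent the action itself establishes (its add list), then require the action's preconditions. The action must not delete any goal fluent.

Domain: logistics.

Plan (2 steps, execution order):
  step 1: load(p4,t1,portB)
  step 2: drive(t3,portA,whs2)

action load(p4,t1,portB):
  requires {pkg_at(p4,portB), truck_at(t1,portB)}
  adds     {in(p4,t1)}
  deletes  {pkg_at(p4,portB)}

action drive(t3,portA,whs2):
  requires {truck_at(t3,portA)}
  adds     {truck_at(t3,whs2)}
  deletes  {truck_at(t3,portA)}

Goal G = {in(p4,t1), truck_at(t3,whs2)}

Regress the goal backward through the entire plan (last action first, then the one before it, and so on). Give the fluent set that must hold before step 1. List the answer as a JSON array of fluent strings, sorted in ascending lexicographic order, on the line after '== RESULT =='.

Work backward from the goal:
  through step 2 (drive(t3,portA,whs2)): drop {truck_at(t3,whs2)}, keep {in(p4,t1)}, require {truck_at(t3,portA)}
    → {in(p4,t1), truck_at(t3,portA)}
  through step 1 (load(p4,t1,portB)): drop {in(p4,t1)}, keep {truck_at(t3,portA)}, require {pkg_at(p4,portB), truck_at(t1,portB)}
    → {pkg_at(p4,portB), truck_at(t1,portB), truck_at(t3,portA)}

== RESULT ==
["pkg_at(p4,portB)", "truck_at(t1,portB)", "truck_at(t3,portA)"]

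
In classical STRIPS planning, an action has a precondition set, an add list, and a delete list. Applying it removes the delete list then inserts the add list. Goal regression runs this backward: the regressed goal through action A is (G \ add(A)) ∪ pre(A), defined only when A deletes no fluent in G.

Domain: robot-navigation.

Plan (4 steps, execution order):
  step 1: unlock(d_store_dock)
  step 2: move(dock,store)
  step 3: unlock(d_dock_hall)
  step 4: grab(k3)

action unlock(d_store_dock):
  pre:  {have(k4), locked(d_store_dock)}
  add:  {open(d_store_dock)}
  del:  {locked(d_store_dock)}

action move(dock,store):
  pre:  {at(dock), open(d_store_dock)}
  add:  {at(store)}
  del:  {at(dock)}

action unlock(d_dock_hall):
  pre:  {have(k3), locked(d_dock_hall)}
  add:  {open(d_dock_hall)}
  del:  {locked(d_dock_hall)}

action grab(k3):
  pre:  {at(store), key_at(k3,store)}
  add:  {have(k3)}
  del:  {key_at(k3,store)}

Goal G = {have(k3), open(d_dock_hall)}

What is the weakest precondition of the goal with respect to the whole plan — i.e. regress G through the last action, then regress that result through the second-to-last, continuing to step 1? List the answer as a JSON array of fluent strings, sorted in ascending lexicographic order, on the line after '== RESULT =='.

Regress step by step:
  through step 4 (grab(k3)): drop {have(k3)}, keep {open(d_dock_hall)}, require {at(store), key_at(k3,store)}
    → {at(store), key_at(k3,store), open(d_dock_hall)}
  through step 3 (unlock(d_dock_hall)): drop {open(d_dock_hall)}, keep {at(store), key_at(k3,store)}, require {have(k3), locked(d_dock_hall)}
    → {at(store), have(k3), key_at(k3,store), locked(d_dock_hall)}
  through step 2 (move(dock,store)): drop {at(store)}, keep {have(k3), key_at(k3,store), locked(d_dock_hall)}, require {at(dock), open(d_store_dock)}
    → {at(dock), have(k3), key_at(k3,store), locked(d_dock_hall), open(d_store_dock)}
  through step 1 (unlock(d_store_dock)): drop {open(d_store_dock)}, keep {at(dock), have(k3), key_at(k3,store), locked(d_dock_hall)}, require {have(k4), locked(d_store_dock)}
    → {at(dock), have(k3), have(k4), key_at(k3,store), locked(d_dock_hall), locked(d_store_dock)}

== RESULT ==
["at(dock)", "have(k3)", "have(k4)", "key_at(k3,store)", "locked(d_dock_hall)", "locked(d_store_dock)"]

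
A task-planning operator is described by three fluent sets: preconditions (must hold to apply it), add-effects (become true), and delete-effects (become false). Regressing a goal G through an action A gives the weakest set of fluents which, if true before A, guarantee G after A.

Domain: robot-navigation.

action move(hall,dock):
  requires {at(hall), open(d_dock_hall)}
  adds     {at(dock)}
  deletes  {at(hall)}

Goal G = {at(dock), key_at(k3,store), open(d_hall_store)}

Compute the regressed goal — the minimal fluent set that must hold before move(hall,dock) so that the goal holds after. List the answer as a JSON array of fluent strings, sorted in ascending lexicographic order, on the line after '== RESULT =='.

Regress:
  G ∩ del = {}  (empty — regression defined)
  G \ add = {at(dock), key_at(k3,store), open(d_hall_store)} \ {at(dock)} = {key_at(k3,store), open(d_hall_store)}
  ∪ pre   = {key_at(k3,store), open(d_hall_store)} ∪ {at(hall), open(d_dock_hall)}
          = {at(hall), key_at(k3,store), open(d_dock_hall), open(d_hall_store)}

== RESULT ==
["at(hall)", "key_at(k3,store)", "open(d_dock_hall)", "open(d_hall_store)"]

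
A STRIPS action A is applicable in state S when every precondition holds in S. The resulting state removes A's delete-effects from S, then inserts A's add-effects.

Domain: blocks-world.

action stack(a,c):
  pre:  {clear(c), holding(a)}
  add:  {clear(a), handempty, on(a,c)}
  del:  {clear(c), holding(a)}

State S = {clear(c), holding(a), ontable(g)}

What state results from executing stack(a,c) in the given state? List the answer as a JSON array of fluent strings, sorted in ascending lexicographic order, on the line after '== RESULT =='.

Progress:
  pre ⊆ S: {clear(c), holding(a)} ⊆ S  — applicable
  S \ del = {ontable(g)}
  ∪ add   = {clear(a), handempty, on(a,c), ontable(g)}

== RESULT ==
["clear(a)", "handempty", "on(a,c)", "ontable(g)"]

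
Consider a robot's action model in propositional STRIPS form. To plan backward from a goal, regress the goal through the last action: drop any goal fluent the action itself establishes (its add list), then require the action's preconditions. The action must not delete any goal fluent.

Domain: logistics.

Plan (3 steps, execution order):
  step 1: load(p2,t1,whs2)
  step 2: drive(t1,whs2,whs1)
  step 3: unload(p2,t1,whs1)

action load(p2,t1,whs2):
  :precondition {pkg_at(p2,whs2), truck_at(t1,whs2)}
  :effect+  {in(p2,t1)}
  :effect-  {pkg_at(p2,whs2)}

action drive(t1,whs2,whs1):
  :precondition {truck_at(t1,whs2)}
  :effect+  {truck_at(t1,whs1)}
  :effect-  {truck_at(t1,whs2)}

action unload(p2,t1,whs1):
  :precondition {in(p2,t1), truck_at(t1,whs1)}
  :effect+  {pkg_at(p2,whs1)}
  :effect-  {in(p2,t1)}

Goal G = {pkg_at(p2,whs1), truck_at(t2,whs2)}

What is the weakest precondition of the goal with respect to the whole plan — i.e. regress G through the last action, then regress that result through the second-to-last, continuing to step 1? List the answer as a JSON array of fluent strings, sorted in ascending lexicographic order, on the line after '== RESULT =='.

Regress step by step:
  through step 3 (unload(p2,t1,whs1)): drop {pkg_at(p2,whs1)}, keep {truck_at(t2,whs2)}, require {in(p2,t1), truck_at(t1,whs1)}
    → {in(p2,t1), truck_at(t1,whs1), truck_at(t2,whs2)}
  through step 2 (drive(t1,whs2,whs1)): drop {truck_at(t1,whs1)}, keep {in(p2,t1), truck_at(t2,whs2)}, require {truck_at(t1,whs2)}
    → {in(p2,t1), truck_at(t1,whs2), truck_at(t2,whs2)}
  through step 1 (load(p2,t1,whs2)): drop {in(p2,t1)}, keep {truck_at(t1,whs2), truck_at(t2,whs2)}, require {pkg_at(p2,whs2), truck_at(t1,whs2)}
    → {pkg_at(p2,whs2), truck_at(t1,whs2), truck_at(t2,whs2)}

== RESULT ==
["pkg_at(p2,whs2)", "truck_at(t1,whs2)", "truck_at(t2,whs2)"]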